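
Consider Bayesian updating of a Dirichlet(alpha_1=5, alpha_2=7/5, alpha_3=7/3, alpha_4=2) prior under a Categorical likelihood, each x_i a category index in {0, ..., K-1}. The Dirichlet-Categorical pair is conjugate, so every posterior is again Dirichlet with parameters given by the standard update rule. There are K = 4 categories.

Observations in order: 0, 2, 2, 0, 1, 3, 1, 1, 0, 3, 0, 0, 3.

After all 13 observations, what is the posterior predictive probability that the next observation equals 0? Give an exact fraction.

obs 1: x=0 → posterior Dirichlet(6, 7/5, 7/3, 2)
obs 2: x=2 → posterior Dirichlet(6, 7/5, 10/3, 2)
obs 3: x=2 → posterior Dirichlet(6, 7/5, 13/3, 2)
obs 4: x=0 → posterior Dirichlet(7, 7/5, 13/3, 2)
obs 5: x=1 → posterior Dirichlet(7, 12/5, 13/3, 2)
obs 6: x=3 → posterior Dirichlet(7, 12/5, 13/3, 3)
obs 7: x=1 → posterior Dirichlet(7, 17/5, 13/3, 3)
obs 8: x=1 → posterior Dirichlet(7, 22/5, 13/3, 3)
obs 9: x=0 → posterior Dirichlet(8, 22/5, 13/3, 3)
obs 10: x=3 → posterior Dirichlet(8, 22/5, 13/3, 4)
obs 11: x=0 → posterior Dirichlet(9, 22/5, 13/3, 4)
obs 12: x=0 → posterior Dirichlet(10, 22/5, 13/3, 4)
obs 13: x=3 → posterior Dirichlet(10, 22/5, 13/3, 5)

75/178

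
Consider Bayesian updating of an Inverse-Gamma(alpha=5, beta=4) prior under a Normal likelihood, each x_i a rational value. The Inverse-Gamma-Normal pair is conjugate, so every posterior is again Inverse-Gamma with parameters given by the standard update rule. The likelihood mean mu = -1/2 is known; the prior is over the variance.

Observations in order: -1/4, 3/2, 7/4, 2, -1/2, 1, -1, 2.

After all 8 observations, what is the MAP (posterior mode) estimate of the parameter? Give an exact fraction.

257/160

obs 1: x=-1/4 → posterior Inverse-Gamma(11/2, 129/32)
obs 2: x=3/2 → posterior Inverse-Gamma(6, 193/32)
obs 3: x=7/4 → posterior Inverse-Gamma(13/2, 137/16)
obs 4: x=2 → posterior Inverse-Gamma(7, 187/16)
obs 5: x=-1/2 → posterior Inverse-Gamma(15/2, 187/16)
obs 6: x=1 → posterior Inverse-Gamma(8, 205/16)
obs 7: x=-1 → posterior Inverse-Gamma(17/2, 207/16)
obs 8: x=2 → posterior Inverse-Gamma(9, 257/16)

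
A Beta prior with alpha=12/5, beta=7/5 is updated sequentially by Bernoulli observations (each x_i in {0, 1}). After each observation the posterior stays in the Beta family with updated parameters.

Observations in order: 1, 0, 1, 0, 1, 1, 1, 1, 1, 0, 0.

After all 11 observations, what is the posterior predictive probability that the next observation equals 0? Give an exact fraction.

27/74

obs 1: x=1 → posterior Beta(17/5, 7/5)
obs 2: x=0 → posterior Beta(17/5, 12/5)
obs 3: x=1 → posterior Beta(22/5, 12/5)
obs 4: x=0 → posterior Beta(22/5, 17/5)
obs 5: x=1 → posterior Beta(27/5, 17/5)
obs 6: x=1 → posterior Beta(32/5, 17/5)
obs 7: x=1 → posterior Beta(37/5, 17/5)
obs 8: x=1 → posterior Beta(42/5, 17/5)
obs 9: x=1 → posterior Beta(47/5, 17/5)
obs 10: x=0 → posterior Beta(47/5, 22/5)
obs 11: x=0 → posterior Beta(47/5, 27/5)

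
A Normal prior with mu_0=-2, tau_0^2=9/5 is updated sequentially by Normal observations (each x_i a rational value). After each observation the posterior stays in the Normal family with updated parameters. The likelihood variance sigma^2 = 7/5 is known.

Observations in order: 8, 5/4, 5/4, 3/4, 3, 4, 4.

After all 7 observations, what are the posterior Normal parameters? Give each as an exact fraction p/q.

obs 1: x=8 → posterior Normal(29/8, 63/80)
obs 2: x=5/4 → posterior Normal(277/100, 63/125)
obs 3: x=5/4 → posterior Normal(161/68, 63/170)
obs 4: x=3/4 → posterior Normal(349/172, 63/215)
obs 5: x=3 → posterior Normal(457/208, 63/260)
obs 6: x=4 → posterior Normal(601/244, 63/305)
obs 7: x=4 → posterior Normal(149/56, 9/50)

mu_0=149/56, tau_0^2=9/50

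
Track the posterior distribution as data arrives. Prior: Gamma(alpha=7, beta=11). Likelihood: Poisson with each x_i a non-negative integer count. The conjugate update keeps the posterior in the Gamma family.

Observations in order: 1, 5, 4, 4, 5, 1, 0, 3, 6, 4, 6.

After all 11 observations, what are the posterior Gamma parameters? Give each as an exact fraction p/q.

alpha=46, beta=22

obs 1: x=1 → posterior Gamma(8, 12)
obs 2: x=5 → posterior Gamma(13, 13)
obs 3: x=4 → posterior Gamma(17, 14)
obs 4: x=4 → posterior Gamma(21, 15)
obs 5: x=5 → posterior Gamma(26, 16)
obs 6: x=1 → posterior Gamma(27, 17)
obs 7: x=0 → posterior Gamma(27, 18)
obs 8: x=3 → posterior Gamma(30, 19)
obs 9: x=6 → posterior Gamma(36, 20)
obs 10: x=4 → posterior Gamma(40, 21)
obs 11: x=6 → posterior Gamma(46, 22)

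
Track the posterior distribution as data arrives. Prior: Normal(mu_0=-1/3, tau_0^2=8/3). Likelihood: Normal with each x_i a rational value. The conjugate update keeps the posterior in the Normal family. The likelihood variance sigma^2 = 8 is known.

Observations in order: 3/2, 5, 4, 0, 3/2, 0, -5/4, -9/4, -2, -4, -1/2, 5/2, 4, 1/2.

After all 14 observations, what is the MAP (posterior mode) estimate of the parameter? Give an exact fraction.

obs 1: x=3/2 → posterior Normal(1/8, 2)
obs 2: x=5 → posterior Normal(11/10, 8/5)
obs 3: x=4 → posterior Normal(19/12, 4/3)
obs 4: x=0 → posterior Normal(19/14, 8/7)
obs 5: x=3/2 → posterior Normal(11/8, 1)
obs 6: x=0 → posterior Normal(11/9, 8/9)
obs 7: x=-5/4 → posterior Normal(39/40, 4/5)
obs 8: x=-9/4 → posterior Normal(15/22, 8/11)
obs 9: x=-2 → posterior Normal(11/24, 2/3)
obs 10: x=-4 → posterior Normal(3/26, 8/13)
obs 11: x=-1/2 → posterior Normal(1/14, 4/7)
obs 12: x=5/2 → posterior Normal(7/30, 8/15)
obs 13: x=4 → posterior Normal(15/32, 1/2)
obs 14: x=1/2 → posterior Normal(8/17, 8/17)

8/17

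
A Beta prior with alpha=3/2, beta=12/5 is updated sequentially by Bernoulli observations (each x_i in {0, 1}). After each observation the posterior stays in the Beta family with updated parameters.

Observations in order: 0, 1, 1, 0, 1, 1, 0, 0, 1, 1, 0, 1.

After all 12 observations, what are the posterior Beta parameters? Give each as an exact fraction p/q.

alpha=17/2, beta=37/5

obs 1: x=0 → posterior Beta(3/2, 17/5)
obs 2: x=1 → posterior Beta(5/2, 17/5)
obs 3: x=1 → posterior Beta(7/2, 17/5)
obs 4: x=0 → posterior Beta(7/2, 22/5)
obs 5: x=1 → posterior Beta(9/2, 22/5)
obs 6: x=1 → posterior Beta(11/2, 22/5)
obs 7: x=0 → posterior Beta(11/2, 27/5)
obs 8: x=0 → posterior Beta(11/2, 32/5)
obs 9: x=1 → posterior Beta(13/2, 32/5)
obs 10: x=1 → posterior Beta(15/2, 32/5)
obs 11: x=0 → posterior Beta(15/2, 37/5)
obs 12: x=1 → posterior Beta(17/2, 37/5)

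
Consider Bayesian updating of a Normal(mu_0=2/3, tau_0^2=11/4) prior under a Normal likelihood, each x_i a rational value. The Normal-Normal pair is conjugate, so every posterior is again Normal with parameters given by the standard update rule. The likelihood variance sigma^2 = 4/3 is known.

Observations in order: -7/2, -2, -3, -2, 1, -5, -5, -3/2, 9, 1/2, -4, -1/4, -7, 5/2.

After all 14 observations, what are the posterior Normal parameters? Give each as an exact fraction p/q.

mu_0=-7891/5736, tau_0^2=22/239

obs 1: x=-7/2 → posterior Normal(-629/294, 44/49)
obs 2: x=-2 → posterior Normal(-25/12, 22/41)
obs 3: x=-3 → posterior Normal(-1619/690, 44/115)
obs 4: x=-2 → posterior Normal(-2015/888, 11/37)
obs 5: x=1 → posterior Normal(-1817/1086, 44/181)
obs 6: x=-5 → posterior Normal(-2807/1284, 22/107)
obs 7: x=-5 → posterior Normal(-3797/1482, 44/247)
obs 8: x=-3/2 → posterior Normal(-2047/840, 11/70)
obs 9: x=9 → posterior Normal(-1156/939, 44/313)
obs 10: x=1/2 → posterior Normal(-2213/2076, 22/173)
obs 11: x=-4 → posterior Normal(-3005/2274, 44/379)
obs 12: x=-1/4 → posterior Normal(-6109/4944, 11/103)
obs 13: x=-7 → posterior Normal(-8881/5340, 44/445)
obs 14: x=5/2 → posterior Normal(-7891/5736, 22/239)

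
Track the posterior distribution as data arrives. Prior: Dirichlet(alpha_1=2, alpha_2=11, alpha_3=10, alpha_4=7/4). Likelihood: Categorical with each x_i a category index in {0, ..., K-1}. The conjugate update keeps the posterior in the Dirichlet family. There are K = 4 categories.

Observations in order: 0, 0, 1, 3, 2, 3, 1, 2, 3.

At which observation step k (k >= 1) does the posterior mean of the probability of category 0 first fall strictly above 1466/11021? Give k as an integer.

k = 2

obs 1: x=0 → posterior Dirichlet(3, 11, 10, 7/4)
obs 2: x=0 → posterior Dirichlet(4, 11, 10, 7/4)
obs 3: x=1 → posterior Dirichlet(4, 12, 10, 7/4)
obs 4: x=3 → posterior Dirichlet(4, 12, 10, 11/4)
obs 5: x=2 → posterior Dirichlet(4, 12, 11, 11/4)
obs 6: x=3 → posterior Dirichlet(4, 12, 11, 15/4)
obs 7: x=1 → posterior Dirichlet(4, 13, 11, 15/4)
obs 8: x=2 → posterior Dirichlet(4, 13, 12, 15/4)
obs 9: x=3 → posterior Dirichlet(4, 13, 12, 19/4)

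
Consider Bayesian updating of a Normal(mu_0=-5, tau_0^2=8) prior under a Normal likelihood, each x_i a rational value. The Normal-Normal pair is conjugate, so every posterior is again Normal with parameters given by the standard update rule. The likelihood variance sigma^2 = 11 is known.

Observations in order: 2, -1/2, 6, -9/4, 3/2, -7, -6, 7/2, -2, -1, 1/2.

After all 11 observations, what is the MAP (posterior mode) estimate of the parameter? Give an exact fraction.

-97/99

obs 1: x=2 → posterior Normal(-39/19, 88/19)
obs 2: x=-1/2 → posterior Normal(-43/27, 88/27)
obs 3: x=6 → posterior Normal(1/7, 88/35)
obs 4: x=-9/4 → posterior Normal(-13/43, 88/43)
obs 5: x=3/2 → posterior Normal(-1/51, 88/51)
obs 6: x=-7 → posterior Normal(-57/59, 88/59)
obs 7: x=-6 → posterior Normal(-105/67, 88/67)
obs 8: x=7/2 → posterior Normal(-77/75, 88/75)
obs 9: x=-2 → posterior Normal(-93/83, 88/83)
obs 10: x=-1 → posterior Normal(-101/91, 88/91)
obs 11: x=1/2 → posterior Normal(-97/99, 8/9)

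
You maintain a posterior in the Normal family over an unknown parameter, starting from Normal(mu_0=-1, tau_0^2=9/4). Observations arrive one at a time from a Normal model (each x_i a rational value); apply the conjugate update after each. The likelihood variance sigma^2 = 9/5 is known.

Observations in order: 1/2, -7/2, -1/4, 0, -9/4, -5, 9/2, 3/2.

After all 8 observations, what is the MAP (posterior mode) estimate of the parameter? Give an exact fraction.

obs 1: x=1/2 → posterior Normal(-1/6, 1)
obs 2: x=-7/2 → posterior Normal(-19/14, 9/14)
obs 3: x=-1/4 → posterior Normal(-81/76, 9/19)
obs 4: x=0 → posterior Normal(-27/32, 3/8)
obs 5: x=-9/4 → posterior Normal(-63/58, 9/29)
obs 6: x=-5 → posterior Normal(-113/68, 9/34)
obs 7: x=9/2 → posterior Normal(-34/39, 3/13)
obs 8: x=3/2 → posterior Normal(-53/88, 9/44)

-53/88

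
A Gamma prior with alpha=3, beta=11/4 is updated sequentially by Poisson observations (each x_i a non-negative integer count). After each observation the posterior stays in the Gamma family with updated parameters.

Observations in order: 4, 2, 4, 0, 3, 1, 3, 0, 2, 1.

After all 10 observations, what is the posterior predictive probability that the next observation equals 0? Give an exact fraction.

1879810409774061983350381163649003258651/10674360314074008133966100215911865234375

obs 1: x=4 → posterior Gamma(7, 15/4)
obs 2: x=2 → posterior Gamma(9, 19/4)
obs 3: x=4 → posterior Gamma(13, 23/4)
obs 4: x=0 → posterior Gamma(13, 27/4)
obs 5: x=3 → posterior Gamma(16, 31/4)
obs 6: x=1 → posterior Gamma(17, 35/4)
obs 7: x=3 → posterior Gamma(20, 39/4)
obs 8: x=0 → posterior Gamma(20, 43/4)
obs 9: x=2 → posterior Gamma(22, 47/4)
obs 10: x=1 → posterior Gamma(23, 51/4)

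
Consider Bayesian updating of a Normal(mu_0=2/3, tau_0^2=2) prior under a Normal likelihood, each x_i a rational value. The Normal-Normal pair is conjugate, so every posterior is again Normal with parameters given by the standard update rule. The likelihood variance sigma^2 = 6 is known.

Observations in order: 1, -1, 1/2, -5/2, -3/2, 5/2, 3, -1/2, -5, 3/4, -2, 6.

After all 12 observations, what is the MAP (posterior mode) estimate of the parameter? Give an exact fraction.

13/60

obs 1: x=1 → posterior Normal(3/4, 3/2)
obs 2: x=-1 → posterior Normal(2/5, 6/5)
obs 3: x=1/2 → posterior Normal(5/12, 1)
obs 4: x=-5/2 → posterior Normal(0, 6/7)
obs 5: x=-3/2 → posterior Normal(-3/16, 3/4)
obs 6: x=5/2 → posterior Normal(1/9, 2/3)
obs 7: x=3 → posterior Normal(2/5, 3/5)
obs 8: x=-1/2 → posterior Normal(7/22, 6/11)
obs 9: x=-5 → posterior Normal(-1/8, 1/2)
obs 10: x=3/4 → posterior Normal(-3/52, 6/13)
obs 11: x=-2 → posterior Normal(-11/56, 3/7)
obs 12: x=6 → posterior Normal(13/60, 2/5)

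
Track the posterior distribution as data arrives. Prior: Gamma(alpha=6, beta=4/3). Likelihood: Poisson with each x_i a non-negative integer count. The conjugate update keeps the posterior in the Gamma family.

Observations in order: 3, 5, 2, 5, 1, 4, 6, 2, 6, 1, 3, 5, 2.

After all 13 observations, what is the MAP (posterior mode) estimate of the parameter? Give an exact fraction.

obs 1: x=3 → posterior Gamma(9, 7/3)
obs 2: x=5 → posterior Gamma(14, 10/3)
obs 3: x=2 → posterior Gamma(16, 13/3)
obs 4: x=5 → posterior Gamma(21, 16/3)
obs 5: x=1 → posterior Gamma(22, 19/3)
obs 6: x=4 → posterior Gamma(26, 22/3)
obs 7: x=6 → posterior Gamma(32, 25/3)
obs 8: x=2 → posterior Gamma(34, 28/3)
obs 9: x=6 → posterior Gamma(40, 31/3)
obs 10: x=1 → posterior Gamma(41, 34/3)
obs 11: x=3 → posterior Gamma(44, 37/3)
obs 12: x=5 → posterior Gamma(49, 40/3)
obs 13: x=2 → posterior Gamma(51, 43/3)

150/43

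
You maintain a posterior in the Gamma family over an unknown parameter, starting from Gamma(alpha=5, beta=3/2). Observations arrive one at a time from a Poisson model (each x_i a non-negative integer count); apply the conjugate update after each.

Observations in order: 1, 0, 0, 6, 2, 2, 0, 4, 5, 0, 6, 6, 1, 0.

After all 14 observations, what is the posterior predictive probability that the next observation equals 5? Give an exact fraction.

obs 1: x=1 → posterior Gamma(6, 5/2)
obs 2: x=0 → posterior Gamma(6, 7/2)
obs 3: x=0 → posterior Gamma(6, 9/2)
obs 4: x=6 → posterior Gamma(12, 11/2)
obs 5: x=2 → posterior Gamma(14, 13/2)
obs 6: x=2 → posterior Gamma(16, 15/2)
obs 7: x=0 → posterior Gamma(16, 17/2)
obs 8: x=4 → posterior Gamma(20, 19/2)
obs 9: x=5 → posterior Gamma(25, 21/2)
obs 10: x=0 → posterior Gamma(25, 23/2)
obs 11: x=6 → posterior Gamma(31, 25/2)
obs 12: x=6 → posterior Gamma(37, 27/2)
obs 13: x=1 → posterior Gamma(38, 29/2)
obs 14: x=0 → posterior Gamma(38, 31/2)

4261212431485303382823961430228893711432162482276493041844819072/65914074728355122310774725989407248385675524217842382709032760779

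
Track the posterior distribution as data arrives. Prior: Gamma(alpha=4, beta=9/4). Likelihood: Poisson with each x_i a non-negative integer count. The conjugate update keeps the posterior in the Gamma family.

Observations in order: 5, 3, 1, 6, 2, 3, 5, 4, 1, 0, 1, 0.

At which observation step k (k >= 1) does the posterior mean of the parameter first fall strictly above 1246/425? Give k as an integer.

obs 1: x=5 → posterior Gamma(9, 13/4)
obs 2: x=3 → posterior Gamma(12, 17/4)
obs 3: x=1 → posterior Gamma(13, 21/4)
obs 4: x=6 → posterior Gamma(19, 25/4)
obs 5: x=2 → posterior Gamma(21, 29/4)
obs 6: x=3 → posterior Gamma(24, 33/4)
obs 7: x=5 → posterior Gamma(29, 37/4)
obs 8: x=4 → posterior Gamma(33, 41/4)
obs 9: x=1 → posterior Gamma(34, 45/4)
obs 10: x=0 → posterior Gamma(34, 49/4)
obs 11: x=1 → posterior Gamma(35, 53/4)
obs 12: x=0 → posterior Gamma(35, 57/4)

k = 4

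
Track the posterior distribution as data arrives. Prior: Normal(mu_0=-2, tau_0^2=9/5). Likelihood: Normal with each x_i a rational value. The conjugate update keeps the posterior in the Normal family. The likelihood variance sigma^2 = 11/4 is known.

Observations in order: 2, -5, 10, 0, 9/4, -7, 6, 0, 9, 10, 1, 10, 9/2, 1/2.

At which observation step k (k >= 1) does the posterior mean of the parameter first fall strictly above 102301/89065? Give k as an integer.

k = 9

obs 1: x=2 → posterior Normal(-38/91, 99/91)
obs 2: x=-5 → posterior Normal(-218/127, 99/127)
obs 3: x=10 → posterior Normal(142/163, 99/163)
obs 4: x=0 → posterior Normal(142/199, 99/199)
obs 5: x=9/4 → posterior Normal(223/235, 99/235)
obs 6: x=-7 → posterior Normal(-29/271, 99/271)
obs 7: x=6 → posterior Normal(187/307, 99/307)
obs 8: x=0 → posterior Normal(187/343, 99/343)
obs 9: x=9 → posterior Normal(511/379, 99/379)
obs 10: x=10 → posterior Normal(871/415, 99/415)
obs 11: x=1 → posterior Normal(907/451, 9/41)
obs 12: x=10 → posterior Normal(1267/487, 99/487)
obs 13: x=9/2 → posterior Normal(1429/523, 99/523)
obs 14: x=1/2 → posterior Normal(1447/559, 99/559)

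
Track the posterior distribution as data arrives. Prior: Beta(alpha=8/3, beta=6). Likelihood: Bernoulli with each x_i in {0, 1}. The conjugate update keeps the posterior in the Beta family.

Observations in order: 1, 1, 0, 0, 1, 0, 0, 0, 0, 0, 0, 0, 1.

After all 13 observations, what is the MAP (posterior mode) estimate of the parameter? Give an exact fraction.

obs 1: x=1 → posterior Beta(11/3, 6)
obs 2: x=1 → posterior Beta(14/3, 6)
obs 3: x=0 → posterior Beta(14/3, 7)
obs 4: x=0 → posterior Beta(14/3, 8)
obs 5: x=1 → posterior Beta(17/3, 8)
obs 6: x=0 → posterior Beta(17/3, 9)
obs 7: x=0 → posterior Beta(17/3, 10)
obs 8: x=0 → posterior Beta(17/3, 11)
obs 9: x=0 → posterior Beta(17/3, 12)
obs 10: x=0 → posterior Beta(17/3, 13)
obs 11: x=0 → posterior Beta(17/3, 14)
obs 12: x=0 → posterior Beta(17/3, 15)
obs 13: x=1 → posterior Beta(20/3, 15)

17/59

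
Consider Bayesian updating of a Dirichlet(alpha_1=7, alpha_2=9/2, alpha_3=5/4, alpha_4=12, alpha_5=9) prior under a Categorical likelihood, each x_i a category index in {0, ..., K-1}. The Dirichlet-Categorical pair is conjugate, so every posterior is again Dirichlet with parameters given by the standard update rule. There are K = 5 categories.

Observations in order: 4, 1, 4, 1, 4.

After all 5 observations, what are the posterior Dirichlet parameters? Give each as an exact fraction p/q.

alpha_1=7, alpha_2=13/2, alpha_3=5/4, alpha_4=12, alpha_5=12

obs 1: x=4 → posterior Dirichlet(7, 9/2, 5/4, 12, 10)
obs 2: x=1 → posterior Dirichlet(7, 11/2, 5/4, 12, 10)
obs 3: x=4 → posterior Dirichlet(7, 11/2, 5/4, 12, 11)
obs 4: x=1 → posterior Dirichlet(7, 13/2, 5/4, 12, 11)
obs 5: x=4 → posterior Dirichlet(7, 13/2, 5/4, 12, 12)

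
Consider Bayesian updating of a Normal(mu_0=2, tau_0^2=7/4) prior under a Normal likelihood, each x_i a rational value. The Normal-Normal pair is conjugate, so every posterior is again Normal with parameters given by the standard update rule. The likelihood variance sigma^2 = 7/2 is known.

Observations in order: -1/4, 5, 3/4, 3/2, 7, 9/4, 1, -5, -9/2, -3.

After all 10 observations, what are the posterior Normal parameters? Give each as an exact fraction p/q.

obs 1: x=-1/4 → posterior Normal(5/4, 7/6)
obs 2: x=5 → posterior Normal(35/16, 7/8)
obs 3: x=3/4 → posterior Normal(19/10, 7/10)
obs 4: x=3/2 → posterior Normal(11/6, 7/12)
obs 5: x=7 → posterior Normal(18/7, 1/2)
obs 6: x=9/4 → posterior Normal(81/32, 7/16)
obs 7: x=1 → posterior Normal(85/36, 7/18)
obs 8: x=-5 → posterior Normal(13/8, 7/20)
obs 9: x=-9/2 → posterior Normal(47/44, 7/22)
obs 10: x=-3 → posterior Normal(35/48, 7/24)

mu_0=35/48, tau_0^2=7/24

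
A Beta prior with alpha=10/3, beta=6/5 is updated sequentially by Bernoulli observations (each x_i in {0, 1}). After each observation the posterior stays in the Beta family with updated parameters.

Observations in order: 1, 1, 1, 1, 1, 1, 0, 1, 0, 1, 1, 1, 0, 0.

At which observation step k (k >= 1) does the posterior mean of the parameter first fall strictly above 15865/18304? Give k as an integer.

k = 5

obs 1: x=1 → posterior Beta(13/3, 6/5)
obs 2: x=1 → posterior Beta(16/3, 6/5)
obs 3: x=1 → posterior Beta(19/3, 6/5)
obs 4: x=1 → posterior Beta(22/3, 6/5)
obs 5: x=1 → posterior Beta(25/3, 6/5)
obs 6: x=1 → posterior Beta(28/3, 6/5)
obs 7: x=0 → posterior Beta(28/3, 11/5)
obs 8: x=1 → posterior Beta(31/3, 11/5)
obs 9: x=0 → posterior Beta(31/3, 16/5)
obs 10: x=1 → posterior Beta(34/3, 16/5)
obs 11: x=1 → posterior Beta(37/3, 16/5)
obs 12: x=1 → posterior Beta(40/3, 16/5)
obs 13: x=0 → posterior Beta(40/3, 21/5)
obs 14: x=0 → posterior Beta(40/3, 26/5)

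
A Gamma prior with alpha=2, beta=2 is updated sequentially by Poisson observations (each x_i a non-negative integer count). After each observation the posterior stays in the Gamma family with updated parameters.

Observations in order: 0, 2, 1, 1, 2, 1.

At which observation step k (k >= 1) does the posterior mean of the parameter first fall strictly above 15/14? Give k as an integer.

k = 5

obs 1: x=0 → posterior Gamma(2, 3)
obs 2: x=2 → posterior Gamma(4, 4)
obs 3: x=1 → posterior Gamma(5, 5)
obs 4: x=1 → posterior Gamma(6, 6)
obs 5: x=2 → posterior Gamma(8, 7)
obs 6: x=1 → posterior Gamma(9, 8)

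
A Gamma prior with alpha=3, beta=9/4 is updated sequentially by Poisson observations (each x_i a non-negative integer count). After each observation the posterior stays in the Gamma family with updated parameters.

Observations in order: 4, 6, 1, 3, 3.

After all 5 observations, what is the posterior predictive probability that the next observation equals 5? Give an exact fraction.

233440270420612466809599173464563712/2781855434090103443811378243892171521

obs 1: x=4 → posterior Gamma(7, 13/4)
obs 2: x=6 → posterior Gamma(13, 17/4)
obs 3: x=1 → posterior Gamma(14, 21/4)
obs 4: x=3 → posterior Gamma(17, 25/4)
obs 5: x=3 → posterior Gamma(20, 29/4)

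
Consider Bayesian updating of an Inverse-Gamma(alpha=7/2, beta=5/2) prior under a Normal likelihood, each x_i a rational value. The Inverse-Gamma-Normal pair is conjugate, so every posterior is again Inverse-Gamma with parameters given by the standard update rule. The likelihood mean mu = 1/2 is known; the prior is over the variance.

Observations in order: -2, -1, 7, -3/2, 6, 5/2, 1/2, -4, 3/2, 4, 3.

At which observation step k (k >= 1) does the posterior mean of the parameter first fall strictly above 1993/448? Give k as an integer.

k = 3

obs 1: x=-2 → posterior Inverse-Gamma(4, 45/8)
obs 2: x=-1 → posterior Inverse-Gamma(9/2, 27/4)
obs 3: x=7 → posterior Inverse-Gamma(5, 223/8)
obs 4: x=-3/2 → posterior Inverse-Gamma(11/2, 239/8)
obs 5: x=6 → posterior Inverse-Gamma(6, 45)
obs 6: x=5/2 → posterior Inverse-Gamma(13/2, 47)
obs 7: x=1/2 → posterior Inverse-Gamma(7, 47)
obs 8: x=-4 → posterior Inverse-Gamma(15/2, 457/8)
obs 9: x=3/2 → posterior Inverse-Gamma(8, 461/8)
obs 10: x=4 → posterior Inverse-Gamma(17/2, 255/4)
obs 11: x=3 → posterior Inverse-Gamma(9, 535/8)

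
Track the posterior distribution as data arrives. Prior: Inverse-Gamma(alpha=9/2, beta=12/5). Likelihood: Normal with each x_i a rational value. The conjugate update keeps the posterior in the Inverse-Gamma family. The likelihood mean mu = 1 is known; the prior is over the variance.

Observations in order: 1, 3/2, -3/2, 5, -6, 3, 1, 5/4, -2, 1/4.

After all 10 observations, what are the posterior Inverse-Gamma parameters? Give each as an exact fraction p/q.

alpha=19/2, beta=3597/80

obs 1: x=1 → posterior Inverse-Gamma(5, 12/5)
obs 2: x=3/2 → posterior Inverse-Gamma(11/2, 101/40)
obs 3: x=-3/2 → posterior Inverse-Gamma(6, 113/20)
obs 4: x=5 → posterior Inverse-Gamma(13/2, 273/20)
obs 5: x=-6 → posterior Inverse-Gamma(7, 763/20)
obs 6: x=3 → posterior Inverse-Gamma(15/2, 803/20)
obs 7: x=1 → posterior Inverse-Gamma(8, 803/20)
obs 8: x=5/4 → posterior Inverse-Gamma(17/2, 6429/160)
obs 9: x=-2 → posterior Inverse-Gamma(9, 7149/160)
obs 10: x=1/4 → posterior Inverse-Gamma(19/2, 3597/80)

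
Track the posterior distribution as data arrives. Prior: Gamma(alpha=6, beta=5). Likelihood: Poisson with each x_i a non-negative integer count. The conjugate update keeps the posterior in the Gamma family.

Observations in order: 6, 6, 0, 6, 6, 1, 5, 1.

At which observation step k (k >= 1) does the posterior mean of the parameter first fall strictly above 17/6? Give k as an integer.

obs 1: x=6 → posterior Gamma(12, 6)
obs 2: x=6 → posterior Gamma(18, 7)
obs 3: x=0 → posterior Gamma(18, 8)
obs 4: x=6 → posterior Gamma(24, 9)
obs 5: x=6 → posterior Gamma(30, 10)
obs 6: x=1 → posterior Gamma(31, 11)
obs 7: x=5 → posterior Gamma(36, 12)
obs 8: x=1 → posterior Gamma(37, 13)

k = 5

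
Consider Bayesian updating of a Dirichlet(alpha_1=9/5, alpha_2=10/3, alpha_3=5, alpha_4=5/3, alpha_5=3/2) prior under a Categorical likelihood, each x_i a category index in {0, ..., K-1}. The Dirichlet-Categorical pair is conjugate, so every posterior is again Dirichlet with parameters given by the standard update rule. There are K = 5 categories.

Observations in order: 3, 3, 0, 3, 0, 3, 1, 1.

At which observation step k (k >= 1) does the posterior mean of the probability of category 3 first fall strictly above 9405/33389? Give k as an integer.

obs 1: x=3 → posterior Dirichlet(9/5, 10/3, 5, 8/3, 3/2)
obs 2: x=3 → posterior Dirichlet(9/5, 10/3, 5, 11/3, 3/2)
obs 3: x=0 → posterior Dirichlet(14/5, 10/3, 5, 11/3, 3/2)
obs 4: x=3 → posterior Dirichlet(14/5, 10/3, 5, 14/3, 3/2)
obs 5: x=0 → posterior Dirichlet(19/5, 10/3, 5, 14/3, 3/2)
obs 6: x=3 → posterior Dirichlet(19/5, 10/3, 5, 17/3, 3/2)
obs 7: x=1 → posterior Dirichlet(19/5, 13/3, 5, 17/3, 3/2)
obs 8: x=1 → posterior Dirichlet(19/5, 16/3, 5, 17/3, 3/2)

k = 6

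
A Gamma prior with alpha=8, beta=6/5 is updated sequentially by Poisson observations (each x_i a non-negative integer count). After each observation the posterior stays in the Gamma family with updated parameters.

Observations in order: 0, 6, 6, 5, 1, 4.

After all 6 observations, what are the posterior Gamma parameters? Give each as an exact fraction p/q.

alpha=30, beta=36/5

obs 1: x=0 → posterior Gamma(8, 11/5)
obs 2: x=6 → posterior Gamma(14, 16/5)
obs 3: x=6 → posterior Gamma(20, 21/5)
obs 4: x=5 → posterior Gamma(25, 26/5)
obs 5: x=1 → posterior Gamma(26, 31/5)
obs 6: x=4 → posterior Gamma(30, 36/5)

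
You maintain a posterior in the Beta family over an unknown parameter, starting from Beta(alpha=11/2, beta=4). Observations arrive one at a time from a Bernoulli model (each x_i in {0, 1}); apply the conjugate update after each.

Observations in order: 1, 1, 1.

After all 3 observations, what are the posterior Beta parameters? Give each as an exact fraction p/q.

alpha=17/2, beta=4

obs 1: x=1 → posterior Beta(13/2, 4)
obs 2: x=1 → posterior Beta(15/2, 4)
obs 3: x=1 → posterior Beta(17/2, 4)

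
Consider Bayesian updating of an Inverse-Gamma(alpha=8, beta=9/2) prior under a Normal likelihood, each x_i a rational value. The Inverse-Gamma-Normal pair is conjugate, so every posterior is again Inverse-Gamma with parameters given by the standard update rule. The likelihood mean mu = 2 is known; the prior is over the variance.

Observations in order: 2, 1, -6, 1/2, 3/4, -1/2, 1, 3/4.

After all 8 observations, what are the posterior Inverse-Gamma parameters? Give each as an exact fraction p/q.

obs 1: x=2 → posterior Inverse-Gamma(17/2, 9/2)
obs 2: x=1 → posterior Inverse-Gamma(9, 5)
obs 3: x=-6 → posterior Inverse-Gamma(19/2, 37)
obs 4: x=1/2 → posterior Inverse-Gamma(10, 305/8)
obs 5: x=3/4 → posterior Inverse-Gamma(21/2, 1245/32)
obs 6: x=-1/2 → posterior Inverse-Gamma(11, 1345/32)
obs 7: x=1 → posterior Inverse-Gamma(23/2, 1361/32)
obs 8: x=3/4 → posterior Inverse-Gamma(12, 693/16)

alpha=12, beta=693/16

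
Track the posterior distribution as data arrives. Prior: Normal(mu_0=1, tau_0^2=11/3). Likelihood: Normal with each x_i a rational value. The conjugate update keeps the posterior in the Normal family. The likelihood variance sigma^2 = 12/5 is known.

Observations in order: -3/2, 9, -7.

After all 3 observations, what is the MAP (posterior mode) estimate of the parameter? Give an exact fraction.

127/402

obs 1: x=-3/2 → posterior Normal(-93/182, 132/91)
obs 2: x=9 → posterior Normal(897/292, 66/73)
obs 3: x=-7 → posterior Normal(127/402, 44/67)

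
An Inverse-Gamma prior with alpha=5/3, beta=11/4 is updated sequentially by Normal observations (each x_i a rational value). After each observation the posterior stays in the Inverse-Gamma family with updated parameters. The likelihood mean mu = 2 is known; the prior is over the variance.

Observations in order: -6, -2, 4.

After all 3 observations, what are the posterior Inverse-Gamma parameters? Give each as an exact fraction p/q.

alpha=19/6, beta=179/4

obs 1: x=-6 → posterior Inverse-Gamma(13/6, 139/4)
obs 2: x=-2 → posterior Inverse-Gamma(8/3, 171/4)
obs 3: x=4 → posterior Inverse-Gamma(19/6, 179/4)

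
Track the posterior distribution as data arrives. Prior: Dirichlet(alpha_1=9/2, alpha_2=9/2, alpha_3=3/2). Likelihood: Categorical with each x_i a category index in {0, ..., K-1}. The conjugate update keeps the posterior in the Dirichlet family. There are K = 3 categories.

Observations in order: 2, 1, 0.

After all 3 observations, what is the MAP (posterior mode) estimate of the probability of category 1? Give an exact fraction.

obs 1: x=2 → posterior Dirichlet(9/2, 9/2, 5/2)
obs 2: x=1 → posterior Dirichlet(9/2, 11/2, 5/2)
obs 3: x=0 → posterior Dirichlet(11/2, 11/2, 5/2)

3/7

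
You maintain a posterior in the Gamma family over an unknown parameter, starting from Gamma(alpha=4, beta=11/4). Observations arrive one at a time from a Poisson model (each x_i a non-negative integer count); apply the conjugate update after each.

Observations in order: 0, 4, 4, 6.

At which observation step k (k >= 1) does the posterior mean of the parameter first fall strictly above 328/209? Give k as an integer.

k = 2

obs 1: x=0 → posterior Gamma(4, 15/4)
obs 2: x=4 → posterior Gamma(8, 19/4)
obs 3: x=4 → posterior Gamma(12, 23/4)
obs 4: x=6 → posterior Gamma(18, 27/4)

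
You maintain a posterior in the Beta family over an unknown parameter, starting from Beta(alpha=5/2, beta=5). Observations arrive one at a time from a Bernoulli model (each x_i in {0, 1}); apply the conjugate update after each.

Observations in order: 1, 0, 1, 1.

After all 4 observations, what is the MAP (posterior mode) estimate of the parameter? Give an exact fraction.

obs 1: x=1 → posterior Beta(7/2, 5)
obs 2: x=0 → posterior Beta(7/2, 6)
obs 3: x=1 → posterior Beta(9/2, 6)
obs 4: x=1 → posterior Beta(11/2, 6)

9/19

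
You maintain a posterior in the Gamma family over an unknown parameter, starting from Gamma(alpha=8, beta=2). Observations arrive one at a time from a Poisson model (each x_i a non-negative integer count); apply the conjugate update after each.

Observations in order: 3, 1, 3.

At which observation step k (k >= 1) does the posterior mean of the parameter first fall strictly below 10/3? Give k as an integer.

obs 1: x=3 → posterior Gamma(11, 3)
obs 2: x=1 → posterior Gamma(12, 4)
obs 3: x=3 → posterior Gamma(15, 5)

k = 2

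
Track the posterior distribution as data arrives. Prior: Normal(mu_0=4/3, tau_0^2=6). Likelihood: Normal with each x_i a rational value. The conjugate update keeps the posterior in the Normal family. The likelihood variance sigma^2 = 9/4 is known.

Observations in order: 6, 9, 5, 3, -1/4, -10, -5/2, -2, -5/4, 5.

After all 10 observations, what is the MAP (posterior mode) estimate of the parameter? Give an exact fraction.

obs 1: x=6 → posterior Normal(52/11, 18/11)
obs 2: x=9 → posterior Normal(124/19, 18/19)
obs 3: x=5 → posterior Normal(164/27, 2/3)
obs 4: x=3 → posterior Normal(188/35, 18/35)
obs 5: x=-1/4 → posterior Normal(186/43, 18/43)
obs 6: x=-10 → posterior Normal(106/51, 6/17)
obs 7: x=-5/2 → posterior Normal(86/59, 18/59)
obs 8: x=-2 → posterior Normal(70/67, 18/67)
obs 9: x=-5/4 → posterior Normal(4/5, 6/25)
obs 10: x=5 → posterior Normal(100/83, 18/83)

100/83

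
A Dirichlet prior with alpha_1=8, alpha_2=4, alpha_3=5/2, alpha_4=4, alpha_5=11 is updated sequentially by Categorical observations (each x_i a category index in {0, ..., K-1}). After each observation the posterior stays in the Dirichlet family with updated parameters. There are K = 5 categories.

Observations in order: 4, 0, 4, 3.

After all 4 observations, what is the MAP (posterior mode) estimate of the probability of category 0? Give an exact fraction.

16/57

obs 1: x=4 → posterior Dirichlet(8, 4, 5/2, 4, 12)
obs 2: x=0 → posterior Dirichlet(9, 4, 5/2, 4, 12)
obs 3: x=4 → posterior Dirichlet(9, 4, 5/2, 4, 13)
obs 4: x=3 → posterior Dirichlet(9, 4, 5/2, 5, 13)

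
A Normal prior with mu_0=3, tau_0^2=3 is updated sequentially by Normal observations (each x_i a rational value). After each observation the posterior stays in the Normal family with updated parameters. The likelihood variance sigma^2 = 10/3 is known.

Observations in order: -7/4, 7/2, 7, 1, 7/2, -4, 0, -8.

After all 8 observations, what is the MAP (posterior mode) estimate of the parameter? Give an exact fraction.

obs 1: x=-7/4 → posterior Normal(3/4, 30/19)
obs 2: x=7/2 → posterior Normal(183/112, 15/14)
obs 3: x=7 → posterior Normal(435/148, 30/37)
obs 4: x=1 → posterior Normal(471/184, 15/23)
obs 5: x=7/2 → posterior Normal(597/220, 6/11)
obs 6: x=-4 → posterior Normal(453/256, 15/32)
obs 7: x=0 → posterior Normal(453/292, 30/73)
obs 8: x=-8 → posterior Normal(165/328, 15/41)

165/328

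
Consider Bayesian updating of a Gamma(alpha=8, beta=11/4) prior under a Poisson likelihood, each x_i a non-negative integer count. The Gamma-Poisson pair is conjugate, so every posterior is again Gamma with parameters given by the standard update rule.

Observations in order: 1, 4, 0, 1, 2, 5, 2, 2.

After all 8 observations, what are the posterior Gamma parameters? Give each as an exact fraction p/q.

alpha=25, beta=43/4

obs 1: x=1 → posterior Gamma(9, 15/4)
obs 2: x=4 → posterior Gamma(13, 19/4)
obs 3: x=0 → posterior Gamma(13, 23/4)
obs 4: x=1 → posterior Gamma(14, 27/4)
obs 5: x=2 → posterior Gamma(16, 31/4)
obs 6: x=5 → posterior Gamma(21, 35/4)
obs 7: x=2 → posterior Gamma(23, 39/4)
obs 8: x=2 → posterior Gamma(25, 43/4)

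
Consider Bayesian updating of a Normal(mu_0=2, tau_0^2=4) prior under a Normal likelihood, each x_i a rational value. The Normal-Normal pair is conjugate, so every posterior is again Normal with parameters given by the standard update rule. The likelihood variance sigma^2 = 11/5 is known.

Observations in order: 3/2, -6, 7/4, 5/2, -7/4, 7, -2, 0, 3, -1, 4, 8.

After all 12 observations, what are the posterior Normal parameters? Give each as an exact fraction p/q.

obs 1: x=3/2 → posterior Normal(52/31, 44/31)
obs 2: x=-6 → posterior Normal(-4/3, 44/51)
obs 3: x=7/4 → posterior Normal(-33/71, 44/71)
obs 4: x=5/2 → posterior Normal(17/91, 44/91)
obs 5: x=-7/4 → posterior Normal(-6/37, 44/111)
obs 6: x=7 → posterior Normal(122/131, 44/131)
obs 7: x=-2 → posterior Normal(82/151, 44/151)
obs 8: x=0 → posterior Normal(82/171, 44/171)
obs 9: x=3 → posterior Normal(142/191, 44/191)
obs 10: x=-1 → posterior Normal(122/211, 44/211)
obs 11: x=4 → posterior Normal(202/231, 4/21)
obs 12: x=8 → posterior Normal(362/251, 44/251)

mu_0=362/251, tau_0^2=44/251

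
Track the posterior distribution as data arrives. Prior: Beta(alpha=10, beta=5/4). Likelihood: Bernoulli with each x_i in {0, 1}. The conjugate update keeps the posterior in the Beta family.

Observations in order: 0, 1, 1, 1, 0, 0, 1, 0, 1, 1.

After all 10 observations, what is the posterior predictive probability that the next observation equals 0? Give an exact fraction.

21/85

obs 1: x=0 → posterior Beta(10, 9/4)
obs 2: x=1 → posterior Beta(11, 9/4)
obs 3: x=1 → posterior Beta(12, 9/4)
obs 4: x=1 → posterior Beta(13, 9/4)
obs 5: x=0 → posterior Beta(13, 13/4)
obs 6: x=0 → posterior Beta(13, 17/4)
obs 7: x=1 → posterior Beta(14, 17/4)
obs 8: x=0 → posterior Beta(14, 21/4)
obs 9: x=1 → posterior Beta(15, 21/4)
obs 10: x=1 → posterior Beta(16, 21/4)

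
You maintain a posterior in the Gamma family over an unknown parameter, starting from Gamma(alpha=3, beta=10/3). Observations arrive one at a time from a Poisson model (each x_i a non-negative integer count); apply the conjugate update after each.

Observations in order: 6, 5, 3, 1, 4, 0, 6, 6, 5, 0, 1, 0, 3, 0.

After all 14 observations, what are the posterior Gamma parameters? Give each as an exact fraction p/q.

obs 1: x=6 → posterior Gamma(9, 13/3)
obs 2: x=5 → posterior Gamma(14, 16/3)
obs 3: x=3 → posterior Gamma(17, 19/3)
obs 4: x=1 → posterior Gamma(18, 22/3)
obs 5: x=4 → posterior Gamma(22, 25/3)
obs 6: x=0 → posterior Gamma(22, 28/3)
obs 7: x=6 → posterior Gamma(28, 31/3)
obs 8: x=6 → posterior Gamma(34, 34/3)
obs 9: x=5 → posterior Gamma(39, 37/3)
obs 10: x=0 → posterior Gamma(39, 40/3)
obs 11: x=1 → posterior Gamma(40, 43/3)
obs 12: x=0 → posterior Gamma(40, 46/3)
obs 13: x=3 → posterior Gamma(43, 49/3)
obs 14: x=0 → posterior Gamma(43, 52/3)

alpha=43, beta=52/3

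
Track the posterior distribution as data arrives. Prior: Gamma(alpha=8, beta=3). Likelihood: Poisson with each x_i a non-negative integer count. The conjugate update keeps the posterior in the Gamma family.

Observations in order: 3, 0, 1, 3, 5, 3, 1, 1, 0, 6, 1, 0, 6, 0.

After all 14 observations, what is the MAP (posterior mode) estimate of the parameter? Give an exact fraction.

37/17

obs 1: x=3 → posterior Gamma(11, 4)
obs 2: x=0 → posterior Gamma(11, 5)
obs 3: x=1 → posterior Gamma(12, 6)
obs 4: x=3 → posterior Gamma(15, 7)
obs 5: x=5 → posterior Gamma(20, 8)
obs 6: x=3 → posterior Gamma(23, 9)
obs 7: x=1 → posterior Gamma(24, 10)
obs 8: x=1 → posterior Gamma(25, 11)
obs 9: x=0 → posterior Gamma(25, 12)
obs 10: x=6 → posterior Gamma(31, 13)
obs 11: x=1 → posterior Gamma(32, 14)
obs 12: x=0 → posterior Gamma(32, 15)
obs 13: x=6 → posterior Gamma(38, 16)
obs 14: x=0 → posterior Gamma(38, 17)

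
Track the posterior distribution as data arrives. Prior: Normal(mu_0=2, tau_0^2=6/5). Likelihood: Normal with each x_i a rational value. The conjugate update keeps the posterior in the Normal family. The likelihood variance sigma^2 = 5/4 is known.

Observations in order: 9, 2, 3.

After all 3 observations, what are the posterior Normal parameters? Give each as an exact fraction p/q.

obs 1: x=9 → posterior Normal(38/7, 30/49)
obs 2: x=2 → posterior Normal(314/73, 30/73)
obs 3: x=3 → posterior Normal(386/97, 30/97)

mu_0=386/97, tau_0^2=30/97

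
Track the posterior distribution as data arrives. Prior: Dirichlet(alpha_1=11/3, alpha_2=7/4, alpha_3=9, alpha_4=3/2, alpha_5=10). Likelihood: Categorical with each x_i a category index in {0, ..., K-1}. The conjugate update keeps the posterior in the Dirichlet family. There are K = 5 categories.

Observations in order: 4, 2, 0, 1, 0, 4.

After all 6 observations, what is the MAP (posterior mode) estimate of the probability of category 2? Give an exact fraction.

108/323

obs 1: x=4 → posterior Dirichlet(11/3, 7/4, 9, 3/2, 11)
obs 2: x=2 → posterior Dirichlet(11/3, 7/4, 10, 3/2, 11)
obs 3: x=0 → posterior Dirichlet(14/3, 7/4, 10, 3/2, 11)
obs 4: x=1 → posterior Dirichlet(14/3, 11/4, 10, 3/2, 11)
obs 5: x=0 → posterior Dirichlet(17/3, 11/4, 10, 3/2, 11)
obs 6: x=4 → posterior Dirichlet(17/3, 11/4, 10, 3/2, 12)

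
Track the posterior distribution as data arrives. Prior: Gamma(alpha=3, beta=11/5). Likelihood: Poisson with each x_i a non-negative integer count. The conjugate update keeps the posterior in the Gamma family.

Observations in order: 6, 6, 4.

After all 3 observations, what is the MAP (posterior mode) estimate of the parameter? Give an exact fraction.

obs 1: x=6 → posterior Gamma(9, 16/5)
obs 2: x=6 → posterior Gamma(15, 21/5)
obs 3: x=4 → posterior Gamma(19, 26/5)

45/13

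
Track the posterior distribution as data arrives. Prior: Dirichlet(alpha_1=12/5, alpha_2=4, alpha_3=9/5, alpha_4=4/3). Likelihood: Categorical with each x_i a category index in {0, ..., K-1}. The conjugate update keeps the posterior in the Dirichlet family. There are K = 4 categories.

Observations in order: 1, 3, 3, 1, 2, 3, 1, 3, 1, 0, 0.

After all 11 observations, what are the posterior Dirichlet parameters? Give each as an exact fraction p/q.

alpha_1=22/5, alpha_2=8, alpha_3=14/5, alpha_4=16/3

obs 1: x=1 → posterior Dirichlet(12/5, 5, 9/5, 4/3)
obs 2: x=3 → posterior Dirichlet(12/5, 5, 9/5, 7/3)
obs 3: x=3 → posterior Dirichlet(12/5, 5, 9/5, 10/3)
obs 4: x=1 → posterior Dirichlet(12/5, 6, 9/5, 10/3)
obs 5: x=2 → posterior Dirichlet(12/5, 6, 14/5, 10/3)
obs 6: x=3 → posterior Dirichlet(12/5, 6, 14/5, 13/3)
obs 7: x=1 → posterior Dirichlet(12/5, 7, 14/5, 13/3)
obs 8: x=3 → posterior Dirichlet(12/5, 7, 14/5, 16/3)
obs 9: x=1 → posterior Dirichlet(12/5, 8, 14/5, 16/3)
obs 10: x=0 → posterior Dirichlet(17/5, 8, 14/5, 16/3)
obs 11: x=0 → posterior Dirichlet(22/5, 8, 14/5, 16/3)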